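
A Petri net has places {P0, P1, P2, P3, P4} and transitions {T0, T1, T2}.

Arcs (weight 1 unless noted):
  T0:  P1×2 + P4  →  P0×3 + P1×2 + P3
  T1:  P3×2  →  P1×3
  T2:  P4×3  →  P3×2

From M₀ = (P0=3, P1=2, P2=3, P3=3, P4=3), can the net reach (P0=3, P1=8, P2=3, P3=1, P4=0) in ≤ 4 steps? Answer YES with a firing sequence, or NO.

YES — reachable via ⟨T1, T2, T1⟩ (3 firings)

step 1: fire T1:  (P0=3, P1=2, P2=3, P3=3, P4=3) → (P0=3, P1=5, P2=3, P3=1, P4=3)
step 2: fire T2:  (P0=3, P1=5, P2=3, P3=1, P4=3) → (P0=3, P1=5, P2=3, P3=3, P4=0)
step 3: fire T1:  (P0=3, P1=5, P2=3, P3=3, P4=0) → (P0=3, P1=8, P2=3, P3=1, P4=0)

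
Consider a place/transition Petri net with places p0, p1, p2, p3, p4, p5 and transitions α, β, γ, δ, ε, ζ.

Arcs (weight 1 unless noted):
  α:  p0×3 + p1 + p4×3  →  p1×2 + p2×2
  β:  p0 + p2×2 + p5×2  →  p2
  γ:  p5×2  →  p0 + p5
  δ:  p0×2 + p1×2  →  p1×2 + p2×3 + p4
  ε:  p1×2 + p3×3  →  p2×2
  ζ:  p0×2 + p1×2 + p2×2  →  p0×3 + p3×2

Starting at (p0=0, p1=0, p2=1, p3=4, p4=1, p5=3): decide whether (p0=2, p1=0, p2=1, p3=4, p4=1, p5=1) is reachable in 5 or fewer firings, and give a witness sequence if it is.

step 1: fire γ:  (p0=0, p1=0, p2=1, p3=4, p4=1, p5=3) → (p0=1, p1=0, p2=1, p3=4, p4=1, p5=2)
step 2: fire γ:  (p0=1, p1=0, p2=1, p3=4, p4=1, p5=2) → (p0=2, p1=0, p2=1, p3=4, p4=1, p5=1)

YES — reachable via ⟨γ, γ⟩ (2 firings)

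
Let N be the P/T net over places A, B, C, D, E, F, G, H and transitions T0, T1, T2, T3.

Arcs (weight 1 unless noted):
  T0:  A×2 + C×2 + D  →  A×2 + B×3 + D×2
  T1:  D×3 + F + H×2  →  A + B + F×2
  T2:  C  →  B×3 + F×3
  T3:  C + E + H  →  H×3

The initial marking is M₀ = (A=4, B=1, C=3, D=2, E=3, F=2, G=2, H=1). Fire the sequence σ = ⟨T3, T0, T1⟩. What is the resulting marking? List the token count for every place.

(A=5, B=5, C=0, D=0, E=2, F=3, G=2, H=1)

step 1: fire T3:  (A=4, B=1, C=3, D=2, E=3, F=2, G=2, H=1) → (A=4, B=1, C=2, D=2, E=2, F=2, G=2, H=3)
step 2: fire T0:  (A=4, B=1, C=2, D=2, E=2, F=2, G=2, H=3) → (A=4, B=4, C=0, D=3, E=2, F=2, G=2, H=3)
step 3: fire T1:  (A=4, B=4, C=0, D=3, E=2, F=2, G=2, H=3) → (A=5, B=5, C=0, D=0, E=2, F=3, G=2, H=1)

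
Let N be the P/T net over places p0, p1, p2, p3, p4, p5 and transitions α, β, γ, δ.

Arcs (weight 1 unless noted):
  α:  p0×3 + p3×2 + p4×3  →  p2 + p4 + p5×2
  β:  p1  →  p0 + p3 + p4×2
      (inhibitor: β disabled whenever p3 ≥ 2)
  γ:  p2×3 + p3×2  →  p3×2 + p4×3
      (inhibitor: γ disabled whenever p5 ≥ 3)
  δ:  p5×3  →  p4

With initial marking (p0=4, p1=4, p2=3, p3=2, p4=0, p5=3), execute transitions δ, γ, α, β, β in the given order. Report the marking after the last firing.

step 1: fire δ:  (p0=4, p1=4, p2=3, p3=2, p4=0, p5=3) → (p0=4, p1=4, p2=3, p3=2, p4=1, p5=0)
step 2: fire γ:  (p0=4, p1=4, p2=3, p3=2, p4=1, p5=0) → (p0=4, p1=4, p2=0, p3=2, p4=4, p5=0)
step 3: fire α:  (p0=4, p1=4, p2=0, p3=2, p4=4, p5=0) → (p0=1, p1=4, p2=1, p3=0, p4=2, p5=2)
step 4: fire β:  (p0=1, p1=4, p2=1, p3=0, p4=2, p5=2) → (p0=2, p1=3, p2=1, p3=1, p4=4, p5=2)
step 5: fire β:  (p0=2, p1=3, p2=1, p3=1, p4=4, p5=2) → (p0=3, p1=2, p2=1, p3=2, p4=6, p5=2)

(p0=3, p1=2, p2=1, p3=2, p4=6, p5=2)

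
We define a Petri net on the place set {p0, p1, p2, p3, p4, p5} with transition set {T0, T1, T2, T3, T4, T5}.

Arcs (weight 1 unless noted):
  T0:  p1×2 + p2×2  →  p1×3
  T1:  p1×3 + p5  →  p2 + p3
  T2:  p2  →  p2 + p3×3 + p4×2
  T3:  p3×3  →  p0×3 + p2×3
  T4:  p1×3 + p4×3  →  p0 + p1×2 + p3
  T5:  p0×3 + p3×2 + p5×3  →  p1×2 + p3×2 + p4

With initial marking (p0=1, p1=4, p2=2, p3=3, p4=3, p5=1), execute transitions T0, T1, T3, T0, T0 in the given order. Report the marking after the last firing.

(p0=4, p1=4, p2=0, p3=1, p4=3, p5=0)

step 1: fire T0:  (p0=1, p1=4, p2=2, p3=3, p4=3, p5=1) → (p0=1, p1=5, p2=0, p3=3, p4=3, p5=1)
step 2: fire T1:  (p0=1, p1=5, p2=0, p3=3, p4=3, p5=1) → (p0=1, p1=2, p2=1, p3=4, p4=3, p5=0)
step 3: fire T3:  (p0=1, p1=2, p2=1, p3=4, p4=3, p5=0) → (p0=4, p1=2, p2=4, p3=1, p4=3, p5=0)
step 4: fire T0:  (p0=4, p1=2, p2=4, p3=1, p4=3, p5=0) → (p0=4, p1=3, p2=2, p3=1, p4=3, p5=0)
step 5: fire T0:  (p0=4, p1=3, p2=2, p3=1, p4=3, p5=0) → (p0=4, p1=4, p2=0, p3=1, p4=3, p5=0)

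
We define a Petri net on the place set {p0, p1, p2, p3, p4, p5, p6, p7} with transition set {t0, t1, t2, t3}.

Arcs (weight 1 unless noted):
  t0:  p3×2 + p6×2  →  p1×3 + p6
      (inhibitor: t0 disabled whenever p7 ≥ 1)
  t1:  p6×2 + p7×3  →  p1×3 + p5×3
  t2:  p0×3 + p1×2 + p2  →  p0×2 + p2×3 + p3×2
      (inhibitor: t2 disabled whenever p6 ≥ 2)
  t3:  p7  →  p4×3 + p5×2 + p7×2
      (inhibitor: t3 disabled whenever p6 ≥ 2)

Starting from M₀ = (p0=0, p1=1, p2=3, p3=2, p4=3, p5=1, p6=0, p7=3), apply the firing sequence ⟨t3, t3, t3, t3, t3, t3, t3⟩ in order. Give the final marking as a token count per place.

step 1: fire t3:  (p0=0, p1=1, p2=3, p3=2, p4=3, p5=1, p6=0, p7=3) → (p0=0, p1=1, p2=3, p3=2, p4=6, p5=3, p6=0, p7=4)
step 2: fire t3:  (p0=0, p1=1, p2=3, p3=2, p4=6, p5=3, p6=0, p7=4) → (p0=0, p1=1, p2=3, p3=2, p4=9, p5=5, p6=0, p7=5)
step 3: fire t3:  (p0=0, p1=1, p2=3, p3=2, p4=9, p5=5, p6=0, p7=5) → (p0=0, p1=1, p2=3, p3=2, p4=12, p5=7, p6=0, p7=6)
step 4: fire t3:  (p0=0, p1=1, p2=3, p3=2, p4=12, p5=7, p6=0, p7=6) → (p0=0, p1=1, p2=3, p3=2, p4=15, p5=9, p6=0, p7=7)
step 5: fire t3:  (p0=0, p1=1, p2=3, p3=2, p4=15, p5=9, p6=0, p7=7) → (p0=0, p1=1, p2=3, p3=2, p4=18, p5=11, p6=0, p7=8)
step 6: fire t3:  (p0=0, p1=1, p2=3, p3=2, p4=18, p5=11, p6=0, p7=8) → (p0=0, p1=1, p2=3, p3=2, p4=21, p5=13, p6=0, p7=9)
step 7: fire t3:  (p0=0, p1=1, p2=3, p3=2, p4=21, p5=13, p6=0, p7=9) → (p0=0, p1=1, p2=3, p3=2, p4=24, p5=15, p6=0, p7=10)

(p0=0, p1=1, p2=3, p3=2, p4=24, p5=15, p6=0, p7=10)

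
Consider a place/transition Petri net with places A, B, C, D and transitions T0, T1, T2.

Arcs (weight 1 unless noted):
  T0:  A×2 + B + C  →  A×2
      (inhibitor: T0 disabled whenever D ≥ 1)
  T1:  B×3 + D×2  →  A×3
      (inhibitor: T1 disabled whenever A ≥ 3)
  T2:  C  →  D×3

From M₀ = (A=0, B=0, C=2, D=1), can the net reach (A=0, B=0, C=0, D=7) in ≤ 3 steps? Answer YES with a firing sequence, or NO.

YES — reachable via ⟨T2, T2⟩ (2 firings)

step 1: fire T2:  (A=0, B=0, C=2, D=1) → (A=0, B=0, C=1, D=4)
step 2: fire T2:  (A=0, B=0, C=1, D=4) → (A=0, B=0, C=0, D=7)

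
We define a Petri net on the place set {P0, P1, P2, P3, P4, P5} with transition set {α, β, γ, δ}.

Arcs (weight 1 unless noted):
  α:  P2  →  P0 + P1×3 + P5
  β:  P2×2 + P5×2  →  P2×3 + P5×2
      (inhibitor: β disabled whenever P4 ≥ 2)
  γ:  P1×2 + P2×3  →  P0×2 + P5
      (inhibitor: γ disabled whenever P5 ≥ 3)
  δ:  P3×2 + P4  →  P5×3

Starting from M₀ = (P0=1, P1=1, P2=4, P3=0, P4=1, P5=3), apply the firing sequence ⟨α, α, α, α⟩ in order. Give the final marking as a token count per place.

(P0=5, P1=13, P2=0, P3=0, P4=1, P5=7)

step 1: fire α:  (P0=1, P1=1, P2=4, P3=0, P4=1, P5=3) → (P0=2, P1=4, P2=3, P3=0, P4=1, P5=4)
step 2: fire α:  (P0=2, P1=4, P2=3, P3=0, P4=1, P5=4) → (P0=3, P1=7, P2=2, P3=0, P4=1, P5=5)
step 3: fire α:  (P0=3, P1=7, P2=2, P3=0, P4=1, P5=5) → (P0=4, P1=10, P2=1, P3=0, P4=1, P5=6)
step 4: fire α:  (P0=4, P1=10, P2=1, P3=0, P4=1, P5=6) → (P0=5, P1=13, P2=0, P3=0, P4=1, P5=7)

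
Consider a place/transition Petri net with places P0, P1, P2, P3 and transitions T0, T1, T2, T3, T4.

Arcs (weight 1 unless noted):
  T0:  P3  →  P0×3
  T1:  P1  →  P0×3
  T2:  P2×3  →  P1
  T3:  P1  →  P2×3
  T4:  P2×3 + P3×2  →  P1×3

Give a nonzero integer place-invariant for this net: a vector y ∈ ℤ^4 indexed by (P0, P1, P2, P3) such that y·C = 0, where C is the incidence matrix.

y = (P0:1, P1:3, P2:1, P3:3)

Incidence matrix C (rows=places, cols=transitions):
       T0   T1   T2   T3   T4
   P0   3    3    0    0    0
   P1   0   -1    1   -1    3
   P2   0    0   -3    3   -3
   P3  -1    0    0    0   -2

Candidate y = [1, 3, 1, 3]; check y·C column-wise:
  col T0: 1·3 + 3·0 + 1·0 + 3·-1 = 0
  col T1: 1·3 + 3·-1 + 1·0 + 3·0 = 0
  col T2: 1·0 + 3·1 + 1·-3 + 3·0 = 0
  col T3: 1·0 + 3·-1 + 1·3 + 3·0 = 0
  col T4: 1·0 + 3·3 + 1·-3 + 3·-2 = 0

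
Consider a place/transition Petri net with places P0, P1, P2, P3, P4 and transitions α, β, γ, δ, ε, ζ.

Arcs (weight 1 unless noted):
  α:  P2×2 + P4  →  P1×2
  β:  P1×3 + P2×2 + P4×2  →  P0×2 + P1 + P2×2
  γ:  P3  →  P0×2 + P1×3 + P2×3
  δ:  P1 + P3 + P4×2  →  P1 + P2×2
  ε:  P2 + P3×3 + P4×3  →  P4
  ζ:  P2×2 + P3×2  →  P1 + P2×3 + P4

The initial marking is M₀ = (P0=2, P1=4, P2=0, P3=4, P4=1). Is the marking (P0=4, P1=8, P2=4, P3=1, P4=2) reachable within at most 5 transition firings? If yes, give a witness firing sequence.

step 1: fire γ:  (P0=2, P1=4, P2=0, P3=4, P4=1) → (P0=4, P1=7, P2=3, P3=3, P4=1)
step 2: fire ζ:  (P0=4, P1=7, P2=3, P3=3, P4=1) → (P0=4, P1=8, P2=4, P3=1, P4=2)

YES — reachable via ⟨γ, ζ⟩ (2 firings)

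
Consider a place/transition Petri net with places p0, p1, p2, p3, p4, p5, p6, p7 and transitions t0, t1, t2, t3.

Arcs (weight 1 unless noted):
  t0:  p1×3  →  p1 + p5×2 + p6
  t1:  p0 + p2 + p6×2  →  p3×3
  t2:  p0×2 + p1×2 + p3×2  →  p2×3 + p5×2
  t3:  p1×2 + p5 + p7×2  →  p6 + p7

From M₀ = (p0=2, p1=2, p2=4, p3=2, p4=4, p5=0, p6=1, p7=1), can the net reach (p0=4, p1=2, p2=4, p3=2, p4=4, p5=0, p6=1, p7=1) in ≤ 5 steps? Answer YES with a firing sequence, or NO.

depth 0: 1 marking
depth 1: 2 markings reached so far
depth 2: 2 markings reached so far
(frontier empty at depth 2; search complete)
target is not among the 2 markings reachable within 5 steps

NO — not reachable within 5 firings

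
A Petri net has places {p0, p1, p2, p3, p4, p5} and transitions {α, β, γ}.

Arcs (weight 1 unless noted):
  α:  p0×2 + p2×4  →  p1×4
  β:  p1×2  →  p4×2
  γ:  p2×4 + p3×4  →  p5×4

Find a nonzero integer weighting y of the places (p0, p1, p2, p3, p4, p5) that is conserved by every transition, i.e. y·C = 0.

y = (p0:2, p1:0, p2:-1, p3:1, p4:0, p5:0)

Incidence matrix C (rows=places, cols=transitions):
        α    β    γ
   p0  -2    0    0
   p1   4   -2    0
   p2  -4    0   -4
   p3   0    0   -4
   p4   0    2    0
   p5   0    0    4

Candidate y = [2, 0, -1, 1, 0, 0]; check y·C column-wise:
  col α: 2·-2 + 0·4 + -1·-4 + 1·0 = 0
  col β: 2·0 + 0·-2 + -1·0 + 1·0 + 0·2 = 0
  col γ: 2·0 + -1·-4 + 1·-4 + 0·4 = 0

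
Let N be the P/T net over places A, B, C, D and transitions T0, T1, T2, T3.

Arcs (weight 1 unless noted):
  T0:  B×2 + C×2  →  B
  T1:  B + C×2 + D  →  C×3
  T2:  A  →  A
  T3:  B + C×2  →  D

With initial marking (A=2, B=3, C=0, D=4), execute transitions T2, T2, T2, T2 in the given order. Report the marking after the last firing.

step 1: fire T2:  (A=2, B=3, C=0, D=4) → (A=2, B=3, C=0, D=4)
step 2: fire T2:  (A=2, B=3, C=0, D=4) → (A=2, B=3, C=0, D=4)
step 3: fire T2:  (A=2, B=3, C=0, D=4) → (A=2, B=3, C=0, D=4)
step 4: fire T2:  (A=2, B=3, C=0, D=4) → (A=2, B=3, C=0, D=4)

(A=2, B=3, C=0, D=4)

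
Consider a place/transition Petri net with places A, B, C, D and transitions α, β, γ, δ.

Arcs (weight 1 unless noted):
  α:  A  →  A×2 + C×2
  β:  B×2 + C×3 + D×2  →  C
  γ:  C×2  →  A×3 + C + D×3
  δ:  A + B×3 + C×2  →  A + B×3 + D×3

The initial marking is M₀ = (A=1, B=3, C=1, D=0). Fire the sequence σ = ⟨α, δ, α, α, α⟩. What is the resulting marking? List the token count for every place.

(A=5, B=3, C=7, D=3)

step 1: fire α:  (A=1, B=3, C=1, D=0) → (A=2, B=3, C=3, D=0)
step 2: fire δ:  (A=2, B=3, C=3, D=0) → (A=2, B=3, C=1, D=3)
step 3: fire α:  (A=2, B=3, C=1, D=3) → (A=3, B=3, C=3, D=3)
step 4: fire α:  (A=3, B=3, C=3, D=3) → (A=4, B=3, C=5, D=3)
step 5: fire α:  (A=4, B=3, C=5, D=3) → (A=5, B=3, C=7, D=3)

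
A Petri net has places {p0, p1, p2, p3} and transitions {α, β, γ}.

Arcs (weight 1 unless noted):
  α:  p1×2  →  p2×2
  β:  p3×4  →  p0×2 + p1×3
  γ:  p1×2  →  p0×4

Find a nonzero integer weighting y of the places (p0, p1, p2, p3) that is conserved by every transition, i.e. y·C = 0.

y = (p0:1, p1:2, p2:2, p3:2)

Incidence matrix C (rows=places, cols=transitions):
        α    β    γ
   p0   0    2    4
   p1  -2    3   -2
   p2   2    0    0
   p3   0   -4    0

Candidate y = [1, 2, 2, 2]; check y·C column-wise:
  col α: 1·0 + 2·-2 + 2·2 + 2·0 = 0
  col β: 1·2 + 2·3 + 2·0 + 2·-4 = 0
  col γ: 1·4 + 2·-2 + 2·0 + 2·0 = 0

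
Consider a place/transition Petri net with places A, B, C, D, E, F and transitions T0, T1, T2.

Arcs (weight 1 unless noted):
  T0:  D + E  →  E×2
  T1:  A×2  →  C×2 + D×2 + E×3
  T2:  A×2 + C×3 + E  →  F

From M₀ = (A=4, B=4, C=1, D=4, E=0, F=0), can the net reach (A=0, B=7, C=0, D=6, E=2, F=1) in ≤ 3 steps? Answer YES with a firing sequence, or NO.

depth 0: 1 marking
depth 1: 2 markings reached so far
depth 2: 5 markings reached so far
depth 3: 8 markings reached so far
target is not among the 8 markings reachable within 3 steps

NO — not reachable within 3 firings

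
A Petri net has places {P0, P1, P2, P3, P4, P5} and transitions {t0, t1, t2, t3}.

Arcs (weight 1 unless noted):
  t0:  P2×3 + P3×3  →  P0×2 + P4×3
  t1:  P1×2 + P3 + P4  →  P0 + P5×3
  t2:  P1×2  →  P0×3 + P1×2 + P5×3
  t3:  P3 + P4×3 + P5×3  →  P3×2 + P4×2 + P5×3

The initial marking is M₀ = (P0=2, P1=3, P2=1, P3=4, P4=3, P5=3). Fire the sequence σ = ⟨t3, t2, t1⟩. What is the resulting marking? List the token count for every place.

(P0=6, P1=1, P2=1, P3=4, P4=1, P5=9)

step 1: fire t3:  (P0=2, P1=3, P2=1, P3=4, P4=3, P5=3) → (P0=2, P1=3, P2=1, P3=5, P4=2, P5=3)
step 2: fire t2:  (P0=2, P1=3, P2=1, P3=5, P4=2, P5=3) → (P0=5, P1=3, P2=1, P3=5, P4=2, P5=6)
step 3: fire t1:  (P0=5, P1=3, P2=1, P3=5, P4=2, P5=6) → (P0=6, P1=1, P2=1, P3=4, P4=1, P5=9)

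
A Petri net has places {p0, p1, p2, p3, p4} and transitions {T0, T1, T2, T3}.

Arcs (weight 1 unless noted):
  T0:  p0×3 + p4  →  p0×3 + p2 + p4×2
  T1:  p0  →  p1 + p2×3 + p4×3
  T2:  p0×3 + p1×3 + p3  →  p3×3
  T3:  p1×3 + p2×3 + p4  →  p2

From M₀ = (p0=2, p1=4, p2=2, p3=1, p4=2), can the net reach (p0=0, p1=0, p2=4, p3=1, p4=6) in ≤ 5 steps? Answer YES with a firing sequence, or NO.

step 1: fire T1:  (p0=2, p1=4, p2=2, p3=1, p4=2) → (p0=1, p1=5, p2=5, p3=1, p4=5)
step 2: fire T1:  (p0=1, p1=5, p2=5, p3=1, p4=5) → (p0=0, p1=6, p2=8, p3=1, p4=8)
step 3: fire T3:  (p0=0, p1=6, p2=8, p3=1, p4=8) → (p0=0, p1=3, p2=6, p3=1, p4=7)
step 4: fire T3:  (p0=0, p1=3, p2=6, p3=1, p4=7) → (p0=0, p1=0, p2=4, p3=1, p4=6)

YES — reachable via ⟨T1, T1, T3, T3⟩ (4 firings)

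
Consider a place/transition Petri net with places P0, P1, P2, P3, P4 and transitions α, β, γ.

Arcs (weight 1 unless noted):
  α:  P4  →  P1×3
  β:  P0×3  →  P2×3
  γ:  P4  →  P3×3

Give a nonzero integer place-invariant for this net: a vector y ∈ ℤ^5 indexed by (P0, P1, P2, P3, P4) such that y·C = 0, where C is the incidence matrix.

y = (P0:1, P1:0, P2:1, P3:0, P4:0)

Incidence matrix C (rows=places, cols=transitions):
        α    β    γ
   P0   0   -3    0
   P1   3    0    0
   P2   0    3    0
   P3   0    0    3
   P4  -1    0   -1

Candidate y = [1, 0, 1, 0, 0]; check y·C column-wise:
  col α: 1·0 + 0·3 + 1·0 + 0·-1 = 0
  col β: 1·-3 + 1·3 = 0
  col γ: 1·0 + 1·0 + 0·3 + 0·-1 = 0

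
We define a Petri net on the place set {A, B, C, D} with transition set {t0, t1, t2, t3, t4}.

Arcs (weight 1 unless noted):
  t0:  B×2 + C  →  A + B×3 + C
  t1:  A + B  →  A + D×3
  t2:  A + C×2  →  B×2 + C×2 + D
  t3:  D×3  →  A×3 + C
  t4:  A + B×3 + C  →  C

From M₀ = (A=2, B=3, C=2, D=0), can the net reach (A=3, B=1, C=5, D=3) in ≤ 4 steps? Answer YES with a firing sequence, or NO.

NO — not reachable within 4 firings

depth 0: 1 marking
depth 1: 5 markings reached so far
depth 2: 14 markings reached so far
depth 3: 30 markings reached so far
depth 4: 58 markings reached so far
target is not among the 58 markings reachable within 4 steps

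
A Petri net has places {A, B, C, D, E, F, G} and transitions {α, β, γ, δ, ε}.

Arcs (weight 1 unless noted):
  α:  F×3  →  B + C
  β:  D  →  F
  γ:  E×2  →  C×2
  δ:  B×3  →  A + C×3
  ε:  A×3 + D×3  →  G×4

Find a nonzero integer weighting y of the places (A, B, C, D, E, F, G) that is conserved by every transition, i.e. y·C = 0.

y = (A:3, B:-4, C:-5, D:-3, E:-5, F:-3, G:0)

Incidence matrix C (rows=places, cols=transitions):
        α    β    γ    δ    ε
    A   0    0    0    1   -3
    B   1    0    0   -3    0
    C   1    0    2    3    0
    D   0   -1    0    0   -3
    E   0    0   -2    0    0
    F  -3    1    0    0    0
    G   0    0    0    0    4

Candidate y = [3, -4, -5, -3, -5, -3, 0]; check y·C column-wise:
  col α: 3·0 + -4·1 + -5·1 + -3·0 + -5·0 + -3·-3 = 0
  col β: 3·0 + -4·0 + -5·0 + -3·-1 + -5·0 + -3·1 = 0
  col γ: 3·0 + -4·0 + -5·2 + -3·0 + -5·-2 + -3·0 = 0
  col δ: 3·1 + -4·-3 + -5·3 + -3·0 + -5·0 + -3·0 = 0
  col ε: 3·-3 + -4·0 + -5·0 + -3·-3 + -5·0 + -3·0 + 0·4 = 0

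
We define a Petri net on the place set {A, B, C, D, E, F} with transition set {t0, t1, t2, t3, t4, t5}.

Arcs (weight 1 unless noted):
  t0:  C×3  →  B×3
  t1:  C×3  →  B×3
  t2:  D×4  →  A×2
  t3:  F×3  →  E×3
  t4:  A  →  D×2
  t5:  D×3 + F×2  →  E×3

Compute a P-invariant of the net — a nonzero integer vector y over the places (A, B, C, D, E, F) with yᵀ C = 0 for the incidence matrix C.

Incidence matrix C (rows=places, cols=transitions):
       t0   t1   t2   t3   t4   t5
    A   0    0    2    0   -1    0
    B   3    3    0    0    0    0
    C  -3   -3    0    0    0    0
    D   0    0   -4    0    2   -3
    E   0    0    0    3    0    3
    F   0    0    0   -3    0   -2

Candidate y = [0, 1, 1, 0, 0, 0]; check y·C column-wise:
  col t0: 1·3 + 1·-3 = 0
  col t1: 1·3 + 1·-3 = 0
  col t2: 0·2 + 1·0 + 1·0 + 0·-4 = 0
  col t3: 1·0 + 1·0 + 0·3 + 0·-3 = 0
  col t4: 0·-1 + 1·0 + 1·0 + 0·2 = 0
  col t5: 1·0 + 1·0 + 0·-3 + 0·3 + 0·-2 = 0

y = (A:0, B:1, C:1, D:0, E:0, F:0)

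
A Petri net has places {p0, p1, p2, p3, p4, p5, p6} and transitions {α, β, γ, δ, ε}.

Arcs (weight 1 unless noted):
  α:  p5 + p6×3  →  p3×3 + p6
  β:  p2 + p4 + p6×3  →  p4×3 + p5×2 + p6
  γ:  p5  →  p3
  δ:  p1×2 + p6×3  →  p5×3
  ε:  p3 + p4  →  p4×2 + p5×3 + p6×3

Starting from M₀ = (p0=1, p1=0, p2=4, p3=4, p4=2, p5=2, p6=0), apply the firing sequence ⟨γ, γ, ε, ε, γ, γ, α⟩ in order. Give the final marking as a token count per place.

(p0=1, p1=0, p2=4, p3=9, p4=4, p5=3, p6=4)

step 1: fire γ:  (p0=1, p1=0, p2=4, p3=4, p4=2, p5=2, p6=0) → (p0=1, p1=0, p2=4, p3=5, p4=2, p5=1, p6=0)
step 2: fire γ:  (p0=1, p1=0, p2=4, p3=5, p4=2, p5=1, p6=0) → (p0=1, p1=0, p2=4, p3=6, p4=2, p5=0, p6=0)
step 3: fire ε:  (p0=1, p1=0, p2=4, p3=6, p4=2, p5=0, p6=0) → (p0=1, p1=0, p2=4, p3=5, p4=3, p5=3, p6=3)
step 4: fire ε:  (p0=1, p1=0, p2=4, p3=5, p4=3, p5=3, p6=3) → (p0=1, p1=0, p2=4, p3=4, p4=4, p5=6, p6=6)
step 5: fire γ:  (p0=1, p1=0, p2=4, p3=4, p4=4, p5=6, p6=6) → (p0=1, p1=0, p2=4, p3=5, p4=4, p5=5, p6=6)
step 6: fire γ:  (p0=1, p1=0, p2=4, p3=5, p4=4, p5=5, p6=6) → (p0=1, p1=0, p2=4, p3=6, p4=4, p5=4, p6=6)
step 7: fire α:  (p0=1, p1=0, p2=4, p3=6, p4=4, p5=4, p6=6) → (p0=1, p1=0, p2=4, p3=9, p4=4, p5=3, p6=4)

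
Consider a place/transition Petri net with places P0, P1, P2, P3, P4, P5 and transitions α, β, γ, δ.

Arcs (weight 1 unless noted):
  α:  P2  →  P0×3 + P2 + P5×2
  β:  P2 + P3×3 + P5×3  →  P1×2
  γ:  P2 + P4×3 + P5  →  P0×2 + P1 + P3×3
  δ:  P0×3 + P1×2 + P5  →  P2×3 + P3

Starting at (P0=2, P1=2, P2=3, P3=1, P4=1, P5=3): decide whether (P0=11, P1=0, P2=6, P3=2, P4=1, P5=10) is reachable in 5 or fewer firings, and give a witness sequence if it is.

YES — reachable via ⟨α, α, α, α, δ⟩ (5 firings)

step 1: fire α:  (P0=2, P1=2, P2=3, P3=1, P4=1, P5=3) → (P0=5, P1=2, P2=3, P3=1, P4=1, P5=5)
step 2: fire α:  (P0=5, P1=2, P2=3, P3=1, P4=1, P5=5) → (P0=8, P1=2, P2=3, P3=1, P4=1, P5=7)
step 3: fire α:  (P0=8, P1=2, P2=3, P3=1, P4=1, P5=7) → (P0=11, P1=2, P2=3, P3=1, P4=1, P5=9)
step 4: fire α:  (P0=11, P1=2, P2=3, P3=1, P4=1, P5=9) → (P0=14, P1=2, P2=3, P3=1, P4=1, P5=11)
step 5: fire δ:  (P0=14, P1=2, P2=3, P3=1, P4=1, P5=11) → (P0=11, P1=0, P2=6, P3=2, P4=1, P5=10)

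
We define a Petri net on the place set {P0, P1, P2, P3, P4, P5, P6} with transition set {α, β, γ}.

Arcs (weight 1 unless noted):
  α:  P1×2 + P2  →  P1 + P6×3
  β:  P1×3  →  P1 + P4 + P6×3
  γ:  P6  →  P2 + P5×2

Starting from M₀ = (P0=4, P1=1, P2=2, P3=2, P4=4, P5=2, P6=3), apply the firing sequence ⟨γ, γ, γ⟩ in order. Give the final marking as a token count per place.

(P0=4, P1=1, P2=5, P3=2, P4=4, P5=8, P6=0)

step 1: fire γ:  (P0=4, P1=1, P2=2, P3=2, P4=4, P5=2, P6=3) → (P0=4, P1=1, P2=3, P3=2, P4=4, P5=4, P6=2)
step 2: fire γ:  (P0=4, P1=1, P2=3, P3=2, P4=4, P5=4, P6=2) → (P0=4, P1=1, P2=4, P3=2, P4=4, P5=6, P6=1)
step 3: fire γ:  (P0=4, P1=1, P2=4, P3=2, P4=4, P5=6, P6=1) → (P0=4, P1=1, P2=5, P3=2, P4=4, P5=8, P6=0)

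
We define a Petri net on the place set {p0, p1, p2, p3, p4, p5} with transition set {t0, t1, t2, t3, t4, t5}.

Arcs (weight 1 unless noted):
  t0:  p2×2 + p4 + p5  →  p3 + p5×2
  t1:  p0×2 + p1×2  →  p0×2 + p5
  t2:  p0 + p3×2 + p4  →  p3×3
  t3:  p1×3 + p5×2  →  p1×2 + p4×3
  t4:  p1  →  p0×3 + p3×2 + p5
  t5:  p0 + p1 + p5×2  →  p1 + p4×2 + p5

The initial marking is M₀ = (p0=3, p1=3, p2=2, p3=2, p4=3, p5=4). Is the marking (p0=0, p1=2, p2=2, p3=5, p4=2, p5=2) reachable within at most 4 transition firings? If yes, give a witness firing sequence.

NO — not reachable within 4 firings

depth 0: 1 marking
depth 1: 7 markings reached so far
depth 2: 25 markings reached so far
depth 3: 61 markings reached so far
depth 4: 109 markings reached so far
target is not among the 109 markings reachable within 4 steps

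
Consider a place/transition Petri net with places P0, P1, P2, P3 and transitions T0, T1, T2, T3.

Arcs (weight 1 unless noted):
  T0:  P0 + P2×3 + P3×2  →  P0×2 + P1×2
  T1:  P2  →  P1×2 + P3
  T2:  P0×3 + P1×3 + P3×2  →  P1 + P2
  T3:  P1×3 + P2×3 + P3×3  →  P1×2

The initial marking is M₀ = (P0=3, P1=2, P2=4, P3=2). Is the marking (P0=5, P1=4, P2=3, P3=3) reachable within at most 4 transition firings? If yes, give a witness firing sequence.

depth 0: 1 marking
depth 1: 3 markings reached so far
depth 2: 7 markings reached so far
depth 3: 9 markings reached so far
depth 4: 11 markings reached so far
target is not among the 11 markings reachable within 4 steps

NO — not reachable within 4 firings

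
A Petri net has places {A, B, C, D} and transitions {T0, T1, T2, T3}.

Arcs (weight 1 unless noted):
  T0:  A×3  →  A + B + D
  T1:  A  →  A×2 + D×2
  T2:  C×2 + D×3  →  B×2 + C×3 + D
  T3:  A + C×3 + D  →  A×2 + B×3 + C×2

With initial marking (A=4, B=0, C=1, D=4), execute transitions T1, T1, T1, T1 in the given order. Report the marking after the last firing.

(A=8, B=0, C=1, D=12)

step 1: fire T1:  (A=4, B=0, C=1, D=4) → (A=5, B=0, C=1, D=6)
step 2: fire T1:  (A=5, B=0, C=1, D=6) → (A=6, B=0, C=1, D=8)
step 3: fire T1:  (A=6, B=0, C=1, D=8) → (A=7, B=0, C=1, D=10)
step 4: fire T1:  (A=7, B=0, C=1, D=10) → (A=8, B=0, C=1, D=12)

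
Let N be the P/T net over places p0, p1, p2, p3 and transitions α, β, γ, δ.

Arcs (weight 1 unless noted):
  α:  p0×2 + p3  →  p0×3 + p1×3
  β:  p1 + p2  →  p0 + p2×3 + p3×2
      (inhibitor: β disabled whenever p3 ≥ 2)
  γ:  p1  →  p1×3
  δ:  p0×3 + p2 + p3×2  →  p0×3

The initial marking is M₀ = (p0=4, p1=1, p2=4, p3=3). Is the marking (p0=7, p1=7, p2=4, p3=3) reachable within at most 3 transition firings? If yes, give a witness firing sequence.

NO — not reachable within 3 firings

depth 0: 1 marking
depth 1: 4 markings reached so far
depth 2: 10 markings reached so far
depth 3: 20 markings reached so far
target is not among the 20 markings reachable within 3 steps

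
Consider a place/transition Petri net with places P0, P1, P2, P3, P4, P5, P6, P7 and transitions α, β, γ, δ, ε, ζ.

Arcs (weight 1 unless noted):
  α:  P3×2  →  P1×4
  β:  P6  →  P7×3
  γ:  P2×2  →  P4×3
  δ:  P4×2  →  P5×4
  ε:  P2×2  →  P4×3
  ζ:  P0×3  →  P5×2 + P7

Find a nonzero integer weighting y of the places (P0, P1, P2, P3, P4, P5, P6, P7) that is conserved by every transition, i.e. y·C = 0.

y = (P0:0, P1:1, P2:0, P3:2, P4:0, P5:0, P6:0, P7:0)

Incidence matrix C (rows=places, cols=transitions):
        α    β    γ    δ    ε    ζ
   P0   0    0    0    0    0   -3
   P1   4    0    0    0    0    0
   P2   0    0   -2    0   -2    0
   P3  -2    0    0    0    0    0
   P4   0    0    3   -2    3    0
   P5   0    0    0    4    0    2
   P6   0   -1    0    0    0    0
   P7   0    3    0    0    0    1

Candidate y = [0, 1, 0, 2, 0, 0, 0, 0]; check y·C column-wise:
  col α: 1·4 + 2·-2 = 0
  col β: 1·0 + 2·0 + 0·-1 + 0·3 = 0
  col γ: 1·0 + 0·-2 + 2·0 + 0·3 = 0
  col δ: 1·0 + 2·0 + 0·-2 + 0·4 = 0
  col ε: 1·0 + 0·-2 + 2·0 + 0·3 = 0
  col ζ: 0·-3 + 1·0 + 2·0 + 0·2 + 0·1 = 0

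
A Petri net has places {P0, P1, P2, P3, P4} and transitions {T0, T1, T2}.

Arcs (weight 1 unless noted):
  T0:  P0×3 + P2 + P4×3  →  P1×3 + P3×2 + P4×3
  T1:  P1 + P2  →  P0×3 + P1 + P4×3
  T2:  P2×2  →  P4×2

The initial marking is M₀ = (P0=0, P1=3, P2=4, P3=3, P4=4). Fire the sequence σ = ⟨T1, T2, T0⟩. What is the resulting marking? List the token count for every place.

(P0=0, P1=6, P2=0, P3=5, P4=9)

step 1: fire T1:  (P0=0, P1=3, P2=4, P3=3, P4=4) → (P0=3, P1=3, P2=3, P3=3, P4=7)
step 2: fire T2:  (P0=3, P1=3, P2=3, P3=3, P4=7) → (P0=3, P1=3, P2=1, P3=3, P4=9)
step 3: fire T0:  (P0=3, P1=3, P2=1, P3=3, P4=9) → (P0=0, P1=6, P2=0, P3=5, P4=9)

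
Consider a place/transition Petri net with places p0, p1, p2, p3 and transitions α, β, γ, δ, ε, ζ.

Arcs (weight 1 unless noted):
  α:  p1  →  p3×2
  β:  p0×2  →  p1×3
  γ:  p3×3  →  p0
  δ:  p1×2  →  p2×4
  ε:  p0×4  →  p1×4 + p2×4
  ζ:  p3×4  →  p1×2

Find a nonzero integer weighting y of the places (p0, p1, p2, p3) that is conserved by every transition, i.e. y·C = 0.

y = (p0:3, p1:2, p2:1, p3:1)

Incidence matrix C (rows=places, cols=transitions):
        α    β    γ    δ    ε    ζ
   p0   0   -2    1    0   -4    0
   p1  -1    3    0   -2    4    2
   p2   0    0    0    4    4    0
   p3   2    0   -3    0    0   -4

Candidate y = [3, 2, 1, 1]; check y·C column-wise:
  col α: 3·0 + 2·-1 + 1·0 + 1·2 = 0
  col β: 3·-2 + 2·3 + 1·0 + 1·0 = 0
  col γ: 3·1 + 2·0 + 1·0 + 1·-3 = 0
  col δ: 3·0 + 2·-2 + 1·4 + 1·0 = 0
  col ε: 3·-4 + 2·4 + 1·4 + 1·0 = 0
  col ζ: 3·0 + 2·2 + 1·0 + 1·-4 = 0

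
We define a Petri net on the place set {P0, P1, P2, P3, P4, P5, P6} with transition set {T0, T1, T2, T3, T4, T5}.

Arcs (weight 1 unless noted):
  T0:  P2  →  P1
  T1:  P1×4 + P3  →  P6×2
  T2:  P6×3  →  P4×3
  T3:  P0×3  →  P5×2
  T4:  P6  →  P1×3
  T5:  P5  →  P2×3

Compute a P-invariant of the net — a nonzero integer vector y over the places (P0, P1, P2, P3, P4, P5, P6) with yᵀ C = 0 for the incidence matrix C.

Incidence matrix C (rows=places, cols=transitions):
       T0   T1   T2   T3   T4   T5
   P0   0    0    0   -3    0    0
   P1   1   -4    0    0    3    0
   P2  -1    0    0    0    0    3
   P3   0   -1    0    0    0    0
   P4   0    0    3    0    0    0
   P5   0    0    0    2    0   -1
   P6   0    2   -3    0   -1    0

Candidate y = [2, 1, 1, 2, 3, 3, 3]; check y·C column-wise:
  col T0: 2·0 + 1·1 + 1·-1 + 2·0 + 3·0 + 3·0 + 3·0 = 0
  col T1: 2·0 + 1·-4 + 1·0 + 2·-1 + 3·0 + 3·0 + 3·2 = 0
  col T2: 2·0 + 1·0 + 1·0 + 2·0 + 3·3 + 3·0 + 3·-3 = 0
  col T3: 2·-3 + 1·0 + 1·0 + 2·0 + 3·0 + 3·2 + 3·0 = 0
  col T4: 2·0 + 1·3 + 1·0 + 2·0 + 3·0 + 3·0 + 3·-1 = 0
  col T5: 2·0 + 1·0 + 1·3 + 2·0 + 3·0 + 3·-1 + 3·0 = 0

y = (P0:2, P1:1, P2:1, P3:2, P4:3, P5:3, P6:3)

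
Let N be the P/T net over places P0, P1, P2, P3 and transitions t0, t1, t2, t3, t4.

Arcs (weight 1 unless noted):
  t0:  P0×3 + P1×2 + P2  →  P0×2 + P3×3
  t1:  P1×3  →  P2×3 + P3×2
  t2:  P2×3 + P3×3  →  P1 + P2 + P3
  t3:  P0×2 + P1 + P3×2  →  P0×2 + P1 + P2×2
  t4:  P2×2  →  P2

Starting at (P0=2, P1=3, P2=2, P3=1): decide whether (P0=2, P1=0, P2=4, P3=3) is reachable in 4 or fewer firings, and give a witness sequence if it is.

YES — reachable via ⟨t1, t4⟩ (2 firings)

step 1: fire t1:  (P0=2, P1=3, P2=2, P3=1) → (P0=2, P1=0, P2=5, P3=3)
step 2: fire t4:  (P0=2, P1=0, P2=5, P3=3) → (P0=2, P1=0, P2=4, P3=3)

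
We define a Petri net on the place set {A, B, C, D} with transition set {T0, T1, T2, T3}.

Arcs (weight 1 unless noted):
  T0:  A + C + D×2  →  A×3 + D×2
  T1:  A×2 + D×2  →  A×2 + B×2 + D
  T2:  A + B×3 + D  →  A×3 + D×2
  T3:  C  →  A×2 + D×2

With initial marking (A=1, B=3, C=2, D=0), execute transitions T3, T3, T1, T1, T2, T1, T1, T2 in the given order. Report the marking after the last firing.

step 1: fire T3:  (A=1, B=3, C=2, D=0) → (A=3, B=3, C=1, D=2)
step 2: fire T3:  (A=3, B=3, C=1, D=2) → (A=5, B=3, C=0, D=4)
step 3: fire T1:  (A=5, B=3, C=0, D=4) → (A=5, B=5, C=0, D=3)
step 4: fire T1:  (A=5, B=5, C=0, D=3) → (A=5, B=7, C=0, D=2)
step 5: fire T2:  (A=5, B=7, C=0, D=2) → (A=7, B=4, C=0, D=3)
step 6: fire T1:  (A=7, B=4, C=0, D=3) → (A=7, B=6, C=0, D=2)
step 7: fire T1:  (A=7, B=6, C=0, D=2) → (A=7, B=8, C=0, D=1)
step 8: fire T2:  (A=7, B=8, C=0, D=1) → (A=9, B=5, C=0, D=2)

(A=9, B=5, C=0, D=2)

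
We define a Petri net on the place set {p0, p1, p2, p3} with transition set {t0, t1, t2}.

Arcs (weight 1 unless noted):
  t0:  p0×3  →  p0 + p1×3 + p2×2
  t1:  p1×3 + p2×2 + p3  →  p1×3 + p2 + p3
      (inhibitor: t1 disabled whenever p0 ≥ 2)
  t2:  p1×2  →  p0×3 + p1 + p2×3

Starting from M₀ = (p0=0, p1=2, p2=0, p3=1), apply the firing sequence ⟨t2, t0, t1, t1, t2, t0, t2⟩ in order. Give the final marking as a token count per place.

step 1: fire t2:  (p0=0, p1=2, p2=0, p3=1) → (p0=3, p1=1, p2=3, p3=1)
step 2: fire t0:  (p0=3, p1=1, p2=3, p3=1) → (p0=1, p1=4, p2=5, p3=1)
step 3: fire t1:  (p0=1, p1=4, p2=5, p3=1) → (p0=1, p1=4, p2=4, p3=1)
step 4: fire t1:  (p0=1, p1=4, p2=4, p3=1) → (p0=1, p1=4, p2=3, p3=1)
step 5: fire t2:  (p0=1, p1=4, p2=3, p3=1) → (p0=4, p1=3, p2=6, p3=1)
step 6: fire t0:  (p0=4, p1=3, p2=6, p3=1) → (p0=2, p1=6, p2=8, p3=1)
step 7: fire t2:  (p0=2, p1=6, p2=8, p3=1) → (p0=5, p1=5, p2=11, p3=1)

(p0=5, p1=5, p2=11, p3=1)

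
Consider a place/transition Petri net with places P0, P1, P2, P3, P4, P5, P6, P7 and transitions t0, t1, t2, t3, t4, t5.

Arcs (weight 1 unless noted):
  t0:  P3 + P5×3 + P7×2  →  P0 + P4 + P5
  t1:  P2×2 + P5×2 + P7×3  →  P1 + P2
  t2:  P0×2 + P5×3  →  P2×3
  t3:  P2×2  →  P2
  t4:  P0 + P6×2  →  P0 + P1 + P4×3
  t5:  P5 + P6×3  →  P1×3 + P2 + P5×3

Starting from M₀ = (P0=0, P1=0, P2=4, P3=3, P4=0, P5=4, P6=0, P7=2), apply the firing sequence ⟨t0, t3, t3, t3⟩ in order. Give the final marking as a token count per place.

(P0=1, P1=0, P2=1, P3=2, P4=1, P5=2, P6=0, P7=0)

step 1: fire t0:  (P0=0, P1=0, P2=4, P3=3, P4=0, P5=4, P6=0, P7=2) → (P0=1, P1=0, P2=4, P3=2, P4=1, P5=2, P6=0, P7=0)
step 2: fire t3:  (P0=1, P1=0, P2=4, P3=2, P4=1, P5=2, P6=0, P7=0) → (P0=1, P1=0, P2=3, P3=2, P4=1, P5=2, P6=0, P7=0)
step 3: fire t3:  (P0=1, P1=0, P2=3, P3=2, P4=1, P5=2, P6=0, P7=0) → (P0=1, P1=0, P2=2, P3=2, P4=1, P5=2, P6=0, P7=0)
step 4: fire t3:  (P0=1, P1=0, P2=2, P3=2, P4=1, P5=2, P6=0, P7=0) → (P0=1, P1=0, P2=1, P3=2, P4=1, P5=2, P6=0, P7=0)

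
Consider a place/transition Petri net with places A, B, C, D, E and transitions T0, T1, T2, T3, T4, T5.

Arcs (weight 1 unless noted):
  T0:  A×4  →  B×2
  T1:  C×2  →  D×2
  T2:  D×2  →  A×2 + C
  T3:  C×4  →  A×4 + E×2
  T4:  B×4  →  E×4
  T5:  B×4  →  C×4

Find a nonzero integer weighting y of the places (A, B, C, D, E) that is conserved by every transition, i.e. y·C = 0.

Incidence matrix C (rows=places, cols=transitions):
       T0   T1   T2   T3   T4   T5
    A  -4    0    2    4    0    0
    B   2    0    0    0   -4   -4
    C   0   -2    1   -4    0    4
    D   0    2   -2    0    0    0
    E   0    0    0    2    4    0

Candidate y = [1, 2, 2, 2, 2]; check y·C column-wise:
  col T0: 1·-4 + 2·2 + 2·0 + 2·0 + 2·0 = 0
  col T1: 1·0 + 2·0 + 2·-2 + 2·2 + 2·0 = 0
  col T2: 1·2 + 2·0 + 2·1 + 2·-2 + 2·0 = 0
  col T3: 1·4 + 2·0 + 2·-4 + 2·0 + 2·2 = 0
  col T4: 1·0 + 2·-4 + 2·0 + 2·0 + 2·4 = 0
  col T5: 1·0 + 2·-4 + 2·4 + 2·0 + 2·0 = 0

y = (A:1, B:2, C:2, D:2, E:2)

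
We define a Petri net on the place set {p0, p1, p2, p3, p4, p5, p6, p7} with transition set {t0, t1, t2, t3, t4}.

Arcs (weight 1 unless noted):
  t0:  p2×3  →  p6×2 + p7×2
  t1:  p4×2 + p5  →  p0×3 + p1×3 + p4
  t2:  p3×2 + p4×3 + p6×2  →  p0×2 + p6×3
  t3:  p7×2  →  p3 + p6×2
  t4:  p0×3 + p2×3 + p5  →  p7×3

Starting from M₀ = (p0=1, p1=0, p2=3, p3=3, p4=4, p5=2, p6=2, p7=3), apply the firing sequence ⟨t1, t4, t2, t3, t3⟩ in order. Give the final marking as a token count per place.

step 1: fire t1:  (p0=1, p1=0, p2=3, p3=3, p4=4, p5=2, p6=2, p7=3) → (p0=4, p1=3, p2=3, p3=3, p4=3, p5=1, p6=2, p7=3)
step 2: fire t4:  (p0=4, p1=3, p2=3, p3=3, p4=3, p5=1, p6=2, p7=3) → (p0=1, p1=3, p2=0, p3=3, p4=3, p5=0, p6=2, p7=6)
step 3: fire t2:  (p0=1, p1=3, p2=0, p3=3, p4=3, p5=0, p6=2, p7=6) → (p0=3, p1=3, p2=0, p3=1, p4=0, p5=0, p6=3, p7=6)
step 4: fire t3:  (p0=3, p1=3, p2=0, p3=1, p4=0, p5=0, p6=3, p7=6) → (p0=3, p1=3, p2=0, p3=2, p4=0, p5=0, p6=5, p7=4)
step 5: fire t3:  (p0=3, p1=3, p2=0, p3=2, p4=0, p5=0, p6=5, p7=4) → (p0=3, p1=3, p2=0, p3=3, p4=0, p5=0, p6=7, p7=2)

(p0=3, p1=3, p2=0, p3=3, p4=0, p5=0, p6=7, p7=2)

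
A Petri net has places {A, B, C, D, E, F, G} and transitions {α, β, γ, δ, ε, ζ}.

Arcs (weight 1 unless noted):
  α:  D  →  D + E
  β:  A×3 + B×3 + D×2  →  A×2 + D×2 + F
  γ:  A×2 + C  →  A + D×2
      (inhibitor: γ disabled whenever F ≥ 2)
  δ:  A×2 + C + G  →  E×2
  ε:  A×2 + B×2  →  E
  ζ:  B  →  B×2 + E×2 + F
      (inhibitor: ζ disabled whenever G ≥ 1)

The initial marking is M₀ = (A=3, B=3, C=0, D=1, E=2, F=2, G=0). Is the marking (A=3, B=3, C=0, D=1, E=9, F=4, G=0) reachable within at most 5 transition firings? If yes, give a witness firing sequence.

NO — not reachable within 5 firings

depth 0: 1 marking
depth 1: 4 markings reached so far
depth 2: 9 markings reached so far
depth 3: 16 markings reached so far
depth 4: 25 markings reached so far
depth 5: 36 markings reached so far
target is not among the 36 markings reachable within 5 steps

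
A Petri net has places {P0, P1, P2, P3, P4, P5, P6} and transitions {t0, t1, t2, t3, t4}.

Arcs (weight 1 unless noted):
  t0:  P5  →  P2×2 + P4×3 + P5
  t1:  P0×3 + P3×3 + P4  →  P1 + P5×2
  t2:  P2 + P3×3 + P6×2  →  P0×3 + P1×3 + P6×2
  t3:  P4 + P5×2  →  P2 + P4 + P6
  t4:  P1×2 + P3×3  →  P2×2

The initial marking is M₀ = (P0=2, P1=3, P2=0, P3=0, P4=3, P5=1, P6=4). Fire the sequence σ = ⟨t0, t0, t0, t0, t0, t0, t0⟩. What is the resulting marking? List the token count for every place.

step 1: fire t0:  (P0=2, P1=3, P2=0, P3=0, P4=3, P5=1, P6=4) → (P0=2, P1=3, P2=2, P3=0, P4=6, P5=1, P6=4)
step 2: fire t0:  (P0=2, P1=3, P2=2, P3=0, P4=6, P5=1, P6=4) → (P0=2, P1=3, P2=4, P3=0, P4=9, P5=1, P6=4)
step 3: fire t0:  (P0=2, P1=3, P2=4, P3=0, P4=9, P5=1, P6=4) → (P0=2, P1=3, P2=6, P3=0, P4=12, P5=1, P6=4)
step 4: fire t0:  (P0=2, P1=3, P2=6, P3=0, P4=12, P5=1, P6=4) → (P0=2, P1=3, P2=8, P3=0, P4=15, P5=1, P6=4)
step 5: fire t0:  (P0=2, P1=3, P2=8, P3=0, P4=15, P5=1, P6=4) → (P0=2, P1=3, P2=10, P3=0, P4=18, P5=1, P6=4)
step 6: fire t0:  (P0=2, P1=3, P2=10, P3=0, P4=18, P5=1, P6=4) → (P0=2, P1=3, P2=12, P3=0, P4=21, P5=1, P6=4)
step 7: fire t0:  (P0=2, P1=3, P2=12, P3=0, P4=21, P5=1, P6=4) → (P0=2, P1=3, P2=14, P3=0, P4=24, P5=1, P6=4)

(P0=2, P1=3, P2=14, P3=0, P4=24, P5=1, P6=4)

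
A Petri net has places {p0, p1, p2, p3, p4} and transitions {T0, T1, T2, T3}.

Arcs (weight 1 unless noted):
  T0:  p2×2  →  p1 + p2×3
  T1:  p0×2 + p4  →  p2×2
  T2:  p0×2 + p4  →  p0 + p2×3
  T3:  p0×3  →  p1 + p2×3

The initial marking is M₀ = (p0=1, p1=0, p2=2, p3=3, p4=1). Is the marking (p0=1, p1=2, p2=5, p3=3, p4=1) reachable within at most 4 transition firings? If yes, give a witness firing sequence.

NO — not reachable within 4 firings

depth 0: 1 marking
depth 1: 2 markings reached so far
depth 2: 3 markings reached so far
depth 3: 4 markings reached so far
depth 4: 5 markings reached so far
target is not among the 5 markings reachable within 4 steps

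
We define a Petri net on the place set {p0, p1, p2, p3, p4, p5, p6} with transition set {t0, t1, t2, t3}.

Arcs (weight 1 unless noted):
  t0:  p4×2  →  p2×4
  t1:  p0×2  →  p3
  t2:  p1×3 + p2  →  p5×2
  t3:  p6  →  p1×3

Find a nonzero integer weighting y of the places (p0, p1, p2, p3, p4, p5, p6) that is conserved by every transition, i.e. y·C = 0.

y = (p0:1, p1:0, p2:0, p3:2, p4:0, p5:0, p6:0)

Incidence matrix C (rows=places, cols=transitions):
       t0   t1   t2   t3
   p0   0   -2    0    0
   p1   0    0   -3    3
   p2   4    0   -1    0
   p3   0    1    0    0
   p4  -2    0    0    0
   p5   0    0    2    0
   p6   0    0    0   -1

Candidate y = [1, 0, 0, 2, 0, 0, 0]; check y·C column-wise:
  col t0: 1·0 + 0·4 + 2·0 + 0·-2 = 0
  col t1: 1·-2 + 2·1 = 0
  col t2: 1·0 + 0·-3 + 0·-1 + 2·0 + 0·2 = 0
  col t3: 1·0 + 0·3 + 2·0 + 0·-1 = 0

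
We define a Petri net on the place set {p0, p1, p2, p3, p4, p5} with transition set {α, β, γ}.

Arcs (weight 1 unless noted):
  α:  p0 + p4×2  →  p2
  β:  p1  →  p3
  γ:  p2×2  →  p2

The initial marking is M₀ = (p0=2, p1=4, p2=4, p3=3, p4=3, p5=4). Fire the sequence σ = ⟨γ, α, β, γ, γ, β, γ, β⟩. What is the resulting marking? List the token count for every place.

(p0=1, p1=1, p2=1, p3=6, p4=1, p5=4)

step 1: fire γ:  (p0=2, p1=4, p2=4, p3=3, p4=3, p5=4) → (p0=2, p1=4, p2=3, p3=3, p4=3, p5=4)
step 2: fire α:  (p0=2, p1=4, p2=3, p3=3, p4=3, p5=4) → (p0=1, p1=4, p2=4, p3=3, p4=1, p5=4)
step 3: fire β:  (p0=1, p1=4, p2=4, p3=3, p4=1, p5=4) → (p0=1, p1=3, p2=4, p3=4, p4=1, p5=4)
step 4: fire γ:  (p0=1, p1=3, p2=4, p3=4, p4=1, p5=4) → (p0=1, p1=3, p2=3, p3=4, p4=1, p5=4)
step 5: fire γ:  (p0=1, p1=3, p2=3, p3=4, p4=1, p5=4) → (p0=1, p1=3, p2=2, p3=4, p4=1, p5=4)
step 6: fire β:  (p0=1, p1=3, p2=2, p3=4, p4=1, p5=4) → (p0=1, p1=2, p2=2, p3=5, p4=1, p5=4)
step 7: fire γ:  (p0=1, p1=2, p2=2, p3=5, p4=1, p5=4) → (p0=1, p1=2, p2=1, p3=5, p4=1, p5=4)
step 8: fire β:  (p0=1, p1=2, p2=1, p3=5, p4=1, p5=4) → (p0=1, p1=1, p2=1, p3=6, p4=1, p5=4)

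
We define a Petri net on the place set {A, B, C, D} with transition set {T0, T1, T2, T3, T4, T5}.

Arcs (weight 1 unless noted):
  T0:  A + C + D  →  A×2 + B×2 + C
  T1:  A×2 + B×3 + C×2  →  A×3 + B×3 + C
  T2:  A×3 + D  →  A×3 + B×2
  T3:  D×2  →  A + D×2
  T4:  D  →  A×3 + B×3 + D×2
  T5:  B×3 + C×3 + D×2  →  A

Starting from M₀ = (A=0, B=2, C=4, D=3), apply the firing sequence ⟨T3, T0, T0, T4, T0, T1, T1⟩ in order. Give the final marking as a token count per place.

step 1: fire T3:  (A=0, B=2, C=4, D=3) → (A=1, B=2, C=4, D=3)
step 2: fire T0:  (A=1, B=2, C=4, D=3) → (A=2, B=4, C=4, D=2)
step 3: fire T0:  (A=2, B=4, C=4, D=2) → (A=3, B=6, C=4, D=1)
step 4: fire T4:  (A=3, B=6, C=4, D=1) → (A=6, B=9, C=4, D=2)
step 5: fire T0:  (A=6, B=9, C=4, D=2) → (A=7, B=11, C=4, D=1)
step 6: fire T1:  (A=7, B=11, C=4, D=1) → (A=8, B=11, C=3, D=1)
step 7: fire T1:  (A=8, B=11, C=3, D=1) → (A=9, B=11, C=2, D=1)

(A=9, B=11, C=2, D=1)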